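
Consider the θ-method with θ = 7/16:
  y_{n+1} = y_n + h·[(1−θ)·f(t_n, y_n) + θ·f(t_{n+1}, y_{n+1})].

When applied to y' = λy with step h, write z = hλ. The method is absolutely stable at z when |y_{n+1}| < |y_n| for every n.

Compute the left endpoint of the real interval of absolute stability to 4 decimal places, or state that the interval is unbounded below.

On y'=λy, z=hλ:
  y_{n+1} = y_n + z·[9/16·y_n + 7/16·y_{n+1}] ⇒ (1 − 7/16z)y_{n+1} = (1 + 9/16z)y_n
  Hence R(z) = (1 + 9/16z)/(1 − 7/16z).

Boundary: |R(x)|=1, x<0.
x=-0.98: |R|=0.3141
R=−1: 1+9/16x = −1+7/16x ⇒ -1/8x=2 ⇒ x=2/(-1/8)=-16.0000
Confirm numerically:
  x=-12.987: |R|=0.94363 <1
  x=-10.208: |R|=0.86754 <1
  x=-9.167: |R|=0.82954 <1
  x=-7.273: |R|=0.73915 <1
  x=-16.501: |R|=1.00762 >1
  x=-16.342: |R|=1.00525 >1
  x=-16.335: |R|=1.00514 >1
Interval (-16.0000, 0).

z* = -16.0000.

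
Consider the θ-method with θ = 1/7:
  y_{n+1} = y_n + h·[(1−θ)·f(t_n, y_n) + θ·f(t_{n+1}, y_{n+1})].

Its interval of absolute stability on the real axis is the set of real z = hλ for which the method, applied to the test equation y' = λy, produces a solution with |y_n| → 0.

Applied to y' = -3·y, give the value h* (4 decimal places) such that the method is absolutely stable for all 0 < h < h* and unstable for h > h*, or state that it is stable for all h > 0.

On y'=λy, z=hλ:
  y_{n+1} = y_n + z·[6/7·y_n + 1/7·y_{n+1}] ⇒ (1 − 1/7z)y_{n+1} = (1 + 6/7z)y_n
  so R(z) = (1 + 6/7z)/(1 − 1/7z).

Need |R(x)|<1, x<0.
x=-1.32: |R|=0.1106
R=−1: 1+6/7x = −1+1/7x ⇒ -5/7x=2 ⇒ x=2/(-5/7)=-2.8000
Confirm numerically:
  x=-2.628: |R|=0.91068 <1
  x=-2.025: |R|=0.57064 <1
  x=-1.247: |R|=0.05845 <1
  x=-3.378: |R|=1.27847 >1
  x=-2.882: |R|=1.04149 >1
So |R|<1 on (-2.8000, 0).

(-2.8000,0); λ=-3 ⇒ h* = (14/5)/3 = 0.9333.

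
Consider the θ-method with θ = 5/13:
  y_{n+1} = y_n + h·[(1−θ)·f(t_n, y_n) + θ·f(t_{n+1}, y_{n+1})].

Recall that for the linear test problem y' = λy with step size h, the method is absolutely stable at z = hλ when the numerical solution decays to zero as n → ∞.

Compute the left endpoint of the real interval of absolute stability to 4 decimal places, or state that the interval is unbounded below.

On y'=λy, z=hλ:
  y_{n+1} = y_n + z·[8/13·y_n + 5/13·y_{n+1}] ⇒ (1 − 5/13z)y_{n+1} = (1 + 8/13z)y_n
  ⇒ R(z) = (1 + 8/13z)/(1 − 5/13z).

Need |R(x)|<1, x<0.
x=-1.12: |R|=0.2172
R=−1: 1+8/13x = −1+5/13x ⇒ -3/13x=2 ⇒ x=2/(-3/13)=-8.6667
Confirm numerically:
  x=-8.085: |R|=0.96734 <1
  x=-6.638: |R|=0.86824 <1
  x=-6.354: |R|=0.84503 <1
  x=-5.329: |R|=0.74743 <1
  x=-8.941: |R|=1.01426 >1
  x=-8.750: |R|=1.00441 >1
So |R|<1 on (-8.6667, 0).

z* = -8.6667.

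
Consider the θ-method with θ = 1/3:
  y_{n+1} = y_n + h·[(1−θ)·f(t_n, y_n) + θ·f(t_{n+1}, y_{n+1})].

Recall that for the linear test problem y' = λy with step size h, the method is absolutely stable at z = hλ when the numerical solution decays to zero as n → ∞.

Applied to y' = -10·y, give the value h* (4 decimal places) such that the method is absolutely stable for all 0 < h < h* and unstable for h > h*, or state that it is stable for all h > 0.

(-6.0000,0); λ=-10 ⇒ h* = (6)/10 = 0.6000.

On y'=λy, z=hλ:
  y_{n+1} = y_n + z·[2/3·y_n + 1/3·y_{n+1}] ⇒ (1 − 1/3z)y_{n+1} = (1 + 2/3z)y_n
  so R(z) = (1 + 2/3z)/(1 − 1/3z).

Need |R(x)|<1, x<0.
x=-0.46: |R|=0.6012
R=−1: 1+2/3x = −1+1/3x ⇒ -1/3x=2 ⇒ x=2/(-1/3)=-6.0000
Confirm numerically:
  x=-4.335: |R|=0.77301 <1
  x=-3.984: |R|=0.71134 <1
  x=-3.408: |R|=0.59551 <1
  x=-6.444: |R|=1.04701 >1
  x=-6.409: |R|=1.04347 >1
Stable set (-6.0000, 0).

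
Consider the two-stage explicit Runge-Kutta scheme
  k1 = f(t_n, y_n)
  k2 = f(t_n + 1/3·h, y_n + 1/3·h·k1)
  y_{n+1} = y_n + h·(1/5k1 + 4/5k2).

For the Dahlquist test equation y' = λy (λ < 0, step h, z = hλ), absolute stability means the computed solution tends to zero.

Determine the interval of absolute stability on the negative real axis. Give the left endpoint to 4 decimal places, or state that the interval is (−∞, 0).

z∈(-3.7500,0).

Test eqn y'=λy, z=hλ:
  k1=λy_n ⇒ h·k1=z·y_n;  k2=λ(1+1/3z)y_n ⇒ h·k2=z(1+1/3z)y_n
  y_{n+1}/y_n = 1 + 1/5z + 4/5z(1+1/3z) = 1 + z + 4/15z²
  ⇒ R(z) = 1 + z + 4/15z².

Solve |R(x)|<1 on ℝ⁻.
x=-0.35: |R|=0.6827
R=1: x+4/15x²=0 ⇒ x=−15/4=-3.7500; min R=1−1/(4·4/15)=0.0625>−1
Confirm numerically:
  x=-3.569: |R|=0.82774 <1
  x=-2.927: |R|=0.35762 <1
  x=-2.774: |R|=0.27802 <1
  x=-4.286: |R|=1.61261 >1
  x=-4.260: |R|=1.57936 >1
So |R|<1 on (-3.7500, 0).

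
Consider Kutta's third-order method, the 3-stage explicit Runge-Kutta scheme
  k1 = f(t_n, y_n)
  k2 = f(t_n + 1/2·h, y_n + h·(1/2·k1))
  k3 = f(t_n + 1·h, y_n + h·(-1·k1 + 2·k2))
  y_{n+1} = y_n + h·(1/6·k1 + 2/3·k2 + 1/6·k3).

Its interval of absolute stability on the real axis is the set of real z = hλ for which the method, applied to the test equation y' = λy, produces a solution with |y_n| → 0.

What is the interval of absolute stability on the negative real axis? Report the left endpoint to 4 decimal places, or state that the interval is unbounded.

On y'=λy, z=hλ:
  order 3, 3-stage ⇒ R(z)=1+z+z^2/2+z^3/6
  (e.g. R(-0.73)=0.47161, |R|=0.47161)

Solve |R(x)|<1 on ℝ⁻.
x=-0.73: |R|=0.4716
|R(-2.09)|=0.4275 |R(-1.32)|=0.1679 |R(-1.2)|=0.2320
Bisect:
  x_lo=-3.3821 |R|=3.1107  x_hi=-0.3701 |R|=0.6899
  mid=-1.87613 |R|=0.21682 →hi
  mid=-2.62914 |R|=1.20188 →lo
  mid=-2.25263 |R|=0.62056 →hi
  mid=-2.44088 |R|=0.88569 →hi
  mid=-2.53501 |R|=1.03698 →lo
  mid=-2.48795 |R|=0.95969 →hi
  mid=-2.51148 |R|=0.99792 →hi
  mid=-2.52324 |R|=1.01734 →lo
  ...
  [-2.51276,-2.51258] ⇒ x*=-2.5127
So |R|<1 on (-2.5127, 0).

(-2.5127, 0).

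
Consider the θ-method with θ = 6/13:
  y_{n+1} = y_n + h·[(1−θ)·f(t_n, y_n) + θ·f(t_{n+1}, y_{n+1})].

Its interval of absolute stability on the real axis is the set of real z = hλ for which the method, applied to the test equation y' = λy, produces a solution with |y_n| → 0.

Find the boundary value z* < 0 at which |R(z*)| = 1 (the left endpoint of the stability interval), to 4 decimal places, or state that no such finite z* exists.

z* = -26.0000.

With y'=λy (z=hλ):
  y_{n+1} = y_n + z·[7/13·y_n + 6/13·y_{n+1}] ⇒ (1 − 6/13z)y_{n+1} = (1 + 7/13z)y_n
  Hence R(z) = (1 + 7/13z)/(1 − 6/13z).

Find x<0 with |R(x)|<1.
x=-0.56: |R|=0.5550
R=−1: 1+7/13x = −1+6/13x ⇒ -1/13x=2 ⇒ x=2/(-1/13)=-26.0000
Confirm numerically:
  x=-24.445: |R|=0.99026 <1
  x=-20.162: |R|=0.95642 <1
  x=-17.973: |R|=0.93357 <1
  x=-15.546: |R|=0.90163 <1
  x=-26.586: |R|=1.00340 >1
  x=-26.551: |R|=1.00320 >1
  x=-26.218: |R|=1.00128 >1
Stable set (-26.0000, 0).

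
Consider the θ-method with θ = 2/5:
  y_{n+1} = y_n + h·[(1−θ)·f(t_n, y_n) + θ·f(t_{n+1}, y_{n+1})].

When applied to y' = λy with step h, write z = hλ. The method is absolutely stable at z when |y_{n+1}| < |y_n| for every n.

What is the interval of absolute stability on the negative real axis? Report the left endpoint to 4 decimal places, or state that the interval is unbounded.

(-10.0000, 0).

Set f=λy, z=hλ:
  y_{n+1} = y_n + z·[3/5·y_n + 2/5·y_{n+1}] ⇒ (1 − 2/5z)y_{n+1} = (1 + 3/5z)y_n
  Hence R(z) = (1 + 3/5z)/(1 − 2/5z).

Solve |R(x)|<1 on ℝ⁻.
x=-0.79: |R|=0.3997
R=−1: 1+3/5x = −1+2/5x ⇒ -1/5x=2 ⇒ x=2/(-1/5)=-10.0000
Confirm numerically:
  x=-8.955: |R|=0.95439 <1
  x=-8.688: |R|=0.94137 <1
  x=-8.098: |R|=0.91027 <1
  x=-4.313: |R|=0.58264 <1
  x=-10.317: |R|=1.01237 >1
  x=-10.022: |R|=1.00088 >1
So |R|<1 on (-10.0000, 0).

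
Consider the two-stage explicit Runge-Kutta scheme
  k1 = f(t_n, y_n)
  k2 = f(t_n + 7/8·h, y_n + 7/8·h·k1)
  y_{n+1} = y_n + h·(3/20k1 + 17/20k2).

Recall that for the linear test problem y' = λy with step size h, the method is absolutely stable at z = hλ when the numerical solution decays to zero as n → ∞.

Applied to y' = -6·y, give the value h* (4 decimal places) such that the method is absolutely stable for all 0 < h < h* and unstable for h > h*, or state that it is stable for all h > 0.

With y'=λy (z=hλ):
  k1=λy_n ⇒ h·k1=z·y_n;  k2=λ(1+7/8z)y_n ⇒ h·k2=z(1+7/8z)y_n
  y_{n+1}/y_n = 1 + 3/20z + 17/20z(1+7/8z) = 1 + z + 119/160z²
  Hence R(z) = 1 + z + 119/160z².

Find x<0 with |R(x)|<1.
x=-0.94: |R|=0.7172
R=1: x+119/160x²=0 ⇒ x=−160/119=-1.3445; min R=1−1/(4·119/160)=0.6639>−1
Confirm numerically:
  x=-1.186: |R|=0.86016 <1
  x=-1.097: |R|=0.79804 <1
  x=-0.866: |R|=0.69178 <1
  x=-0.657: |R|=0.66404 <1
  x=-1.620: |R|=1.33190 >1
  x=-1.418: |R|=1.07748 >1
  x=-1.385: |R|=1.04168 >1
So |R|<1 on (-1.3445, 0).

(-1.3445,0); λ=-6 ⇒ h* = (160/119)/6 = 0.2241.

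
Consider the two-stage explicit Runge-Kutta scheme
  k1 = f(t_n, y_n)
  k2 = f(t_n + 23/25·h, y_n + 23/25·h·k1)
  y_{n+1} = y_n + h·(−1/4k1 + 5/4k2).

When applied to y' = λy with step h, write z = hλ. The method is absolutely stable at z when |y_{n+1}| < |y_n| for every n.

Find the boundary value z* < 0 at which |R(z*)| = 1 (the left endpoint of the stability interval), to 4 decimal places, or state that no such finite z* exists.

left endpoint -0.8696.

Set f=λy, z=hλ:
  k1=λy_n ⇒ h·k1=z·y_n;  k2=λ(1+23/25z)y_n ⇒ h·k2=z(1+23/25z)y_n
  y_{n+1}/y_n = 1 − 1/4z + 5/4z(1+23/25z) = 1 + z + 23/20z²
  Hence R(z) = 1 + z + 23/20z².

Find x<0 with |R(x)|<1.
x=-1.38: |R|=1.8101
R=1: x+23/20x²=0 ⇒ x=−20/23=-0.8696; min R=1−1/(4·23/20)=0.7826>−1
Confirm numerically:
  x=-0.833: |R|=0.96497 <1
  x=-0.677: |R|=0.85008 <1
  x=-0.651: |R|=0.83637 <1
  x=-0.643: |R|=0.83247 <1
  x=-1.263: |R|=1.57144 >1
  x=-1.176: |R|=1.41442 >1
  x=-1.117: |R|=1.31784 >1
So |R|<1 on (-0.8696, 0).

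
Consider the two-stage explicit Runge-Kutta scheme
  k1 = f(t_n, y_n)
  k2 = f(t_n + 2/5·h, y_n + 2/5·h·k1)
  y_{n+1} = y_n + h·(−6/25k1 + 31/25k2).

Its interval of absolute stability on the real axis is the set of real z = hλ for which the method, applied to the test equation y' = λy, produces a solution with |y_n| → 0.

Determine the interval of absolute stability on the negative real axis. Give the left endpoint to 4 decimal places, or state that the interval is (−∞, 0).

(-2.0161, 0).

Set f=λy, z=hλ:
  k1=λy_n ⇒ h·k1=z·y_n;  k2=λ(1+2/5z)y_n ⇒ h·k2=z(1+2/5z)y_n
  y_{n+1}/y_n = 1 − 6/25z + 31/25z(1+2/5z) = 1 + z + 62/125z²
  ⇒ R(z) = 1 + z + 62/125z².

Find x<0 with |R(x)|<1.
x=-0.62: |R|=0.5707
R=1: x+62/125x²=0 ⇒ x=−125/62=-2.0161; min R=1−1/(4·62/125)=0.4960>−1
Confirm numerically:
  x=-1.553: |R|=0.64326 <1
  x=-1.496: |R|=0.61406 <1
  x=-1.074: |R|=0.49812 <1
  x=-0.894: |R|=0.50242 <1
  x=-2.474: |R|=1.56186 >1
  x=-2.310: |R|=1.33671 >1
  x=-2.296: |R|=1.31872 >1
Stable set (-2.0161, 0).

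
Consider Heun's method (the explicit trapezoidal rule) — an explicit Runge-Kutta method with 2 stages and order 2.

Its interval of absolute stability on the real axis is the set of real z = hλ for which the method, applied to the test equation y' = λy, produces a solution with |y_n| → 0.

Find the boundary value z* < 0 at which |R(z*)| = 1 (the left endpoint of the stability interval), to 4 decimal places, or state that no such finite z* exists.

With y'=λy (z=hλ):
  order 2, 2-stage ⇒ R(z)=1+z+z^2/2
  (e.g. R(-1.57)=0.66245, |R|=0.66245)

Solve |R(x)|<1 on ℝ⁻.
x=-1.57: |R|=0.6624
|R(-1.99)|=0.9900 |R(-1.04)|=0.5008 |R(-0.88)|=0.5072
Bisect:
  x_lo=-2.6072 |R|=1.7916  x_hi=-0.0562 |R|=0.9453
  mid=-1.33173 |R|=0.55502 →hi
  mid=-1.96947 |R|=0.96994 →hi
  mid=-2.28834 |R|=1.32991 →lo
  mid=-2.12891 |R|=1.13721 →lo
  mid=-2.04919 |R|=1.05040 →lo
  mid=-2.00933 |R|=1.00937 →lo
  mid=-1.98940 |R|=0.98946 →hi
  mid=-1.99936 |R|=0.99936 →hi
  mid=-2.00435 |R|=1.00436 →lo
  mid=-2.00186 |R|=1.00186 →lo
  ...
  [-2.00014,-1.99999] ⇒ x*=-2.0000
So |R|<1 on (-2.0000, 0).

left endpoint -2.0000.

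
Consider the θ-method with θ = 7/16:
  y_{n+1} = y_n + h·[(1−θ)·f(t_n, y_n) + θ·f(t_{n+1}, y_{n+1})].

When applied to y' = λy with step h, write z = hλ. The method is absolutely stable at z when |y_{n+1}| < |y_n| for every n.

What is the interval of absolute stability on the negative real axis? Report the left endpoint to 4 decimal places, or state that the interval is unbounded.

With y'=λy (z=hλ):
  y_{n+1} = y_n + z·[9/16·y_n + 7/16·y_{n+1}] ⇒ (1 − 7/16z)y_{n+1} = (1 + 9/16z)y_n
  so R(z) = (1 + 9/16z)/(1 − 7/16z).

Find x<0 with |R(x)|<1.
x=-1: |R|=0.3043
R=−1: 1+9/16x = −1+7/16x ⇒ -1/8x=2 ⇒ x=2/(-1/8)=-16.0000
Confirm numerically:
  x=-12.890: |R|=0.94145 <1
  x=-10.029: |R|=0.86147 <1
  x=-9.421: |R|=0.83943 <1
  x=-8.539: |R|=0.80307 <1
  x=-16.449: |R|=1.00685 >1
  x=-16.035: |R|=1.00055 >1
Stable set (-16.0000, 0).

(-16.0000, 0).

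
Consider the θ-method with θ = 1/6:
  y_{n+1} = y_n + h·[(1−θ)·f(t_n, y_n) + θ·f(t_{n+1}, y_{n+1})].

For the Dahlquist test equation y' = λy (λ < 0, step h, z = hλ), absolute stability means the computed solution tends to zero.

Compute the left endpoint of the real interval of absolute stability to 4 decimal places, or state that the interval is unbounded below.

Set f=λy, z=hλ:
  y_{n+1} = y_n + z·[5/6·y_n + 1/6·y_{n+1}] ⇒ (1 − 1/6z)y_{n+1} = (1 + 5/6z)y_n
  ⇒ R(z) = (1 + 5/6z)/(1 − 1/6z).

Boundary: |R(x)|=1, x<0.
x=-1.04: |R|=0.1136
R=−1: 1+5/6x = −1+1/6x ⇒ -2/3x=2 ⇒ x=2/(-2/3)=-3.0000
Confirm numerically:
  x=-2.977: |R|=0.98975 <1
  x=-2.766: |R|=0.89322 <1
  x=-2.397: |R|=0.71275 <1
  x=-3.419: |R|=1.17794 >1
  x=-3.381: |R|=1.16246 >1
Stable set (-3.0000, 0).

left endpoint -3.0000.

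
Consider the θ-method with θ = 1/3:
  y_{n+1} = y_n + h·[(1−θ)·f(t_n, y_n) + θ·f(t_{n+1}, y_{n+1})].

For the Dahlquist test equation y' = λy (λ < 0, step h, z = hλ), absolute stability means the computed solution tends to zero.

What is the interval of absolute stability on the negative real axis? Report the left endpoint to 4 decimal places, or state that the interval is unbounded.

z∈(-6.0000,0).

With y'=λy (z=hλ):
  y_{n+1} = y_n + z·[2/3·y_n + 1/3·y_{n+1}] ⇒ (1 − 1/3z)y_{n+1} = (1 + 2/3z)y_n
  so R(z) = (1 + 2/3z)/(1 − 1/3z).

Solve |R(x)|<1 on ℝ⁻.
x=-1.63: |R|=0.0562
R=−1: 1+2/3x = −1+1/3x ⇒ -1/3x=2 ⇒ x=2/(-1/3)=-6.0000
Confirm numerically:
  x=-5.500: |R|=0.94118 <1
  x=-4.792: |R|=0.84497 <1
  x=-4.263: |R|=0.76084 <1
  x=-3.598: |R|=0.63595 <1
  x=-6.563: |R|=1.05887 >1
  x=-6.270: |R|=1.02913 >1
  x=-6.193: |R|=1.02099 >1
Stable set (-6.0000, 0).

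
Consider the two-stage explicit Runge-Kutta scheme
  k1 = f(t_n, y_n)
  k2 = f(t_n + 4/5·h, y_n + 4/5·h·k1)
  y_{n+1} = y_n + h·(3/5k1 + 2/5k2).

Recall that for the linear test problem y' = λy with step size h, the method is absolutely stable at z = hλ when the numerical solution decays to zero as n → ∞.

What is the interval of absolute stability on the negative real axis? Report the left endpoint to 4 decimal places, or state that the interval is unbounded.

(-3.1250, 0).

Set f=λy, z=hλ:
  k1=λy_n ⇒ h·k1=z·y_n;  k2=λ(1+4/5z)y_n ⇒ h·k2=z(1+4/5z)y_n
  y_{n+1}/y_n = 1 + 3/5z + 2/5z(1+4/5z) = 1 + z + 8/25z²
  Hence R(z) = 1 + z + 8/25z².

Solve |R(x)|<1 on ℝ⁻.
x=-1.5: |R|=0.2200
R=1: x+8/25x²=0 ⇒ x=−25/8=-3.1250; min R=1−1/(4·8/25)=0.2188>−1
Confirm numerically:
  x=-2.440: |R|=0.46515 <1
  x=-1.757: |R|=0.23086 <1
  x=-1.505: |R|=0.21981 <1
  x=-3.696: |R|=1.67533 >1
  x=-3.381: |R|=1.27697 >1
So |R|<1 on (-3.1250, 0).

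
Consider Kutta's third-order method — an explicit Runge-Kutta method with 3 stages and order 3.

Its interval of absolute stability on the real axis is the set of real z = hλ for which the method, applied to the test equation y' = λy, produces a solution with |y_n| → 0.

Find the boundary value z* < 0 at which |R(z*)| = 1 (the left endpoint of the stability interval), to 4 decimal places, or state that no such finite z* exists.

Test eqn y'=λy, z=hλ:
  order 3, 3-stage ⇒ R(z)=1+z+z^2/2+z^3/6
  (e.g. R(-1.09)=0.28821, |R|=0.28821)

Boundary: |R(x)|=1, x<0.
x=-1.09: |R|=0.2882
|R(-2.5)|=0.9792 |R(-1.02)|=0.3233 |R(-0.98)|=0.3433
Bisect:
  x_lo=-2.8406 |R|=1.6263  x_hi=-0.2069 |R|=0.8130
  mid=-1.52376 |R|=0.04750 →hi
  mid=-2.18220 |R|=0.53314 →hi
  mid=-2.51142 |R|=0.99783 →hi
  mid=-2.67603 |R|=1.28937 →lo
  mid=-2.59373 |R|=1.13820 →lo
  mid=-2.55258 |R|=1.06670 →lo
  mid=-2.53200 |R|=1.03194 →lo
  mid=-2.52171 |R|=1.01480 →lo
  mid=-2.51657 |R|=1.00630 →lo
  mid=-2.51400 |R|=1.00206 →lo
  ...
  [-2.51287,-2.51271] ⇒ x*=-2.5127
Stable set (-2.5127, 0).

left endpoint -2.5127.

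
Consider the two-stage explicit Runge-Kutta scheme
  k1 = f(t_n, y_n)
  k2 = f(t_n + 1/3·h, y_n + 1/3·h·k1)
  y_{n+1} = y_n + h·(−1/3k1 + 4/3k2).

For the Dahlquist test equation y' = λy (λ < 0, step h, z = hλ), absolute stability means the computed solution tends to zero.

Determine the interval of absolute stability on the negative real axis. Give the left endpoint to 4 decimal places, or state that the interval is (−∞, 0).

(-2.2500, 0).

Test eqn y'=λy, z=hλ:
  k1=λy_n ⇒ h·k1=z·y_n;  k2=λ(1+1/3z)y_n ⇒ h·k2=z(1+1/3z)y_n
  y_{n+1}/y_n = 1 − 1/3z + 4/3z(1+1/3z) = 1 + z + 4/9z²
  so R(z) = 1 + z + 4/9z².

Find x<0 with |R(x)|<1.
x=-0.83: |R|=0.4762
R=1: x+4/9x²=0 ⇒ x=−9/4=-2.2500; min R=1−1/(4·4/9)=0.4375>−1
Confirm numerically:
  x=-1.848: |R|=0.66982 <1
  x=-1.824: |R|=0.65466 <1
  x=-1.589: |R|=0.53319 <1
  x=-1.435: |R|=0.48021 <1
  x=-2.790: |R|=1.66960 >1
  x=-2.714: |R|=1.55969 >1
  x=-2.426: |R|=1.18977 >1
Interval (-2.2500, 0).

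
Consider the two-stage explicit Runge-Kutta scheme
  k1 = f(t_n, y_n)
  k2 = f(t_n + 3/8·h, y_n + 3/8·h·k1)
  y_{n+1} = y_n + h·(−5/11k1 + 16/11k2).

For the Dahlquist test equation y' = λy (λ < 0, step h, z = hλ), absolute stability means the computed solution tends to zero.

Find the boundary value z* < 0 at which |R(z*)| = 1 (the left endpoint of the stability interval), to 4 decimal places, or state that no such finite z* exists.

With y'=λy (z=hλ):
  k1=λy_n ⇒ h·k1=z·y_n;  k2=λ(1+3/8z)y_n ⇒ h·k2=z(1+3/8z)y_n
  y_{n+1}/y_n = 1 − 5/11z + 16/11z(1+3/8z) = 1 + z + 6/11z²
  ⇒ R(z) = 1 + z + 6/11z².

Solve |R(x)|<1 on ℝ⁻.
x=-0.72: |R|=0.5628
R=1: x+6/11x²=0 ⇒ x=−11/6=-1.8333; min R=1−1/(4·6/11)=0.5417>−1
Confirm numerically:
  x=-1.637: |R|=0.82469 <1
  x=-1.517: |R|=0.73825 <1
  x=-0.906: |R|=0.54173 <1
  x=-0.792: |R|=0.55014 <1
  x=-2.066: |R|=1.26219 >1
  x=-2.015: |R|=1.19967 >1
Stable set (-1.8333, 0).

z* = -1.8333.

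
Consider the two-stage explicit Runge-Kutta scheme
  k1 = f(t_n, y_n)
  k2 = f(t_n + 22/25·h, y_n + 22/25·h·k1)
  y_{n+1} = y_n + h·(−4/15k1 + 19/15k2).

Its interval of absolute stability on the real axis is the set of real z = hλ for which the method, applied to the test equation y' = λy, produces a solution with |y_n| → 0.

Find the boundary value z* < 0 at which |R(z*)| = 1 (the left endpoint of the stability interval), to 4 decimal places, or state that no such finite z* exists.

On y'=λy, z=hλ:
  k1=λy_n ⇒ h·k1=z·y_n;  k2=λ(1+22/25z)y_n ⇒ h·k2=z(1+22/25z)y_n
  y_{n+1}/y_n = 1 − 4/15z + 19/15z(1+22/25z) = 1 + z + 418/375z²
  so R(z) = 1 + z + 418/375z².

Solve |R(x)|<1 on ℝ⁻.
x=-0.4: |R|=0.7783
R=1: x+418/375x²=0 ⇒ x=−375/418=-0.8971; min R=1−1/(4·418/375)=0.7757>−1
Confirm numerically:
  x=-0.812: |R|=0.92295 <1
  x=-0.780: |R|=0.89816 <1
  x=-0.517: |R|=0.78094 <1
  x=-0.463: |R|=0.77595 <1
  x=-1.428: |R|=1.84501 >1
  x=-1.029: |R|=1.15125 >1
Interval (-0.8971, 0).

left endpoint -0.8971.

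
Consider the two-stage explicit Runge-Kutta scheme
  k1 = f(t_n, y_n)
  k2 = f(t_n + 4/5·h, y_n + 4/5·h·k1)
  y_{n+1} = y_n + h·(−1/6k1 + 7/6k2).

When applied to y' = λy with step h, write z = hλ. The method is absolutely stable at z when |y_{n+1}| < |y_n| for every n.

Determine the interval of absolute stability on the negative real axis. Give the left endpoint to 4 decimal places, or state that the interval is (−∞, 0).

(-1.0714, 0).

On y'=λy, z=hλ:
  k1=λy_n ⇒ h·k1=z·y_n;  k2=λ(1+4/5z)y_n ⇒ h·k2=z(1+4/5z)y_n
  y_{n+1}/y_n = 1 − 1/6z + 7/6z(1+4/5z) = 1 + z + 14/15z²
  so R(z) = 1 + z + 14/15z².

Find x<0 with |R(x)|<1.
x=-1.31: |R|=1.2917
R=1: x+14/15x²=0 ⇒ x=−15/14=-1.0714; min R=1−1/(4·14/15)=0.7321>−1
Confirm numerically:
  x=-0.908: |R|=0.86150 <1
  x=-0.578: |R|=0.73381 <1
  x=-0.446: |R|=0.73965 <1
  x=-1.663: |R|=1.91820 >1
  x=-1.290: |R|=1.26316 >1
Stable set (-1.0714, 0).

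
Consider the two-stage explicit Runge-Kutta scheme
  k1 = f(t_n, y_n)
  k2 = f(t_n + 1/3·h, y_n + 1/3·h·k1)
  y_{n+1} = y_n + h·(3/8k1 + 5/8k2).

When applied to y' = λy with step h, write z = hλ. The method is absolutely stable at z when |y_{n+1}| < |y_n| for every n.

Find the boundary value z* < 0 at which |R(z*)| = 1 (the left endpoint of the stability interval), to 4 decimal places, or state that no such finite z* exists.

left endpoint -4.8000.

Test eqn y'=λy, z=hλ:
  k1=λy_n ⇒ h·k1=z·y_n;  k2=λ(1+1/3z)y_n ⇒ h·k2=z(1+1/3z)y_n
  y_{n+1}/y_n = 1 + 3/8z + 5/8z(1+1/3z) = 1 + z + 5/24z²
  Hence R(z) = 1 + z + 5/24z².

Boundary: |R(x)|=1, x<0.
x=-0.56: |R|=0.5053
R=1: x+5/24x²=0 ⇒ x=−24/5=-4.8000; min R=1−1/(4·5/24)=-0.2000>−1
Confirm numerically:
  x=-4.648: |R|=0.85281 <1
  x=-3.658: |R|=0.12970 <1
  x=-3.641: |R|=0.12085 <1
  x=-2.558: |R|=0.19480 <1
  x=-5.202: |R|=1.43567 >1
  x=-4.885: |R|=1.08651 >1
Interval (-4.8000, 0).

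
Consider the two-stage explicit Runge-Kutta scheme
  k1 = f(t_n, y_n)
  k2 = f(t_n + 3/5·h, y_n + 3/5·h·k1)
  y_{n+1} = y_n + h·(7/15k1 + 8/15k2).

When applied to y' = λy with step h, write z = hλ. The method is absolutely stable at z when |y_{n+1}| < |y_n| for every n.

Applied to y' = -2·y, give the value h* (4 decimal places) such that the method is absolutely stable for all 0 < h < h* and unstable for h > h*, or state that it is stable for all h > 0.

(-3.1250,0); λ=-2 ⇒ h* = (25/8)/2 = 1.5625.

Test eqn y'=λy, z=hλ:
  k1=λy_n ⇒ h·k1=z·y_n;  k2=λ(1+3/5z)y_n ⇒ h·k2=z(1+3/5z)y_n
  y_{n+1}/y_n = 1 + 7/15z + 8/15z(1+3/5z) = 1 + z + 8/25z²
  R(z) = 1 + z + 8/25z².

Solve |R(x)|<1 on ℝ⁻.
x=-0.42: |R|=0.6364
R=1: x+8/25x²=0 ⇒ x=−25/8=-3.1250; min R=1−1/(4·8/25)=0.2188>−1
Confirm numerically:
  x=-2.994: |R|=0.87449 <1
  x=-2.510: |R|=0.50603 <1
  x=-2.401: |R|=0.44374 <1
  x=-3.654: |R|=1.61855 >1
  x=-3.408: |R|=1.30863 >1
  x=-3.320: |R|=1.20717 >1
Stable set (-3.1250, 0).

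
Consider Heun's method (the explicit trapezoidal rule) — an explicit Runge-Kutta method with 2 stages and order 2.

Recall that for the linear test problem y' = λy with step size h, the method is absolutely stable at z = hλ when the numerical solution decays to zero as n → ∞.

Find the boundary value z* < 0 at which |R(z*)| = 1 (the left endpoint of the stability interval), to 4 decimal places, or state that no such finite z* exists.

With y'=λy (z=hλ):
  order 2, 2-stage ⇒ R(z)=1+z+z^2/2
  (e.g. R(-0.53)=0.61045, |R|=0.61045)

Boundary: |R(x)|=1, x<0.
x=-0.53: |R|=0.6104
|R(-1.87)|=0.8785 |R(-1.19)|=0.5181 |R(-1.01)|=0.5000
Bisect:
  x_lo=-2.5683 |R|=1.7297  x_hi=-0.2871 |R|=0.7541
  mid=-1.42770 |R|=0.59146 →hi
  mid=-1.99799 |R|=0.99799 →hi
  mid=-2.28313 |R|=1.32321 →lo
  mid=-2.14056 |R|=1.15044 →lo
  mid=-2.06927 |R|=1.07167 →lo
  mid=-2.03363 |R|=1.03419 →lo
  mid=-2.01581 |R|=1.01593 →lo
  mid=-2.00690 |R|=1.00692 →lo
  ...
  [-2.00007,-1.99994] ⇒ x*=-2.0000
Interval (-2.0000, 0).

z* = -2.0000.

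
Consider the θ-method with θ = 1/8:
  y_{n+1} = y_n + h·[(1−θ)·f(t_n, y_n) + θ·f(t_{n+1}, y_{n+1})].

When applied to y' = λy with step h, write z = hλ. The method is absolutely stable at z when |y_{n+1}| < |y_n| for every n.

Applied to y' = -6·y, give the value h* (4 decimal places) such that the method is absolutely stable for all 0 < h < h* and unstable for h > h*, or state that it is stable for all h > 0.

(-2.6667,0); λ=-6 ⇒ h* = (8/3)/6 = 0.4444.

On y'=λy, z=hλ:
  y_{n+1} = y_n + z·[7/8·y_n + 1/8·y_{n+1}] ⇒ (1 − 1/8z)y_{n+1} = (1 + 7/8z)y_n
  ⇒ R(z) = (1 + 7/8z)/(1 − 1/8z).

Boundary: |R(x)|=1, x<0.
x=-0.62: |R|=0.4246
R=−1: 1+7/8x = −1+1/8x ⇒ -3/4x=2 ⇒ x=2/(-3/4)=-2.6667
Confirm numerically:
  x=-2.317: |R|=0.79665 <1
  x=-1.871: |R|=0.51636 <1
  x=-1.647: |R|=0.36581 <1
  x=-1.095: |R|=0.03683 <1
  x=-3.058: |R|=1.21233 >1
  x=-2.809: |R|=1.07901 >1
So |R|<1 on (-2.6667, 0).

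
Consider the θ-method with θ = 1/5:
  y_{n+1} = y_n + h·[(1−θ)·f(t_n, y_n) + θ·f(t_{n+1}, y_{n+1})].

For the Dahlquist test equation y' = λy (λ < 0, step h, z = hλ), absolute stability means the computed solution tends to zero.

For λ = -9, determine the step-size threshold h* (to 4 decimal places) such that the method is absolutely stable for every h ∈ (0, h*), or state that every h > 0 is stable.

Test eqn y'=λy, z=hλ:
  y_{n+1} = y_n + z·[4/5·y_n + 1/5·y_{n+1}] ⇒ (1 − 1/5z)y_{n+1} = (1 + 4/5z)y_n
  ⇒ R(z) = (1 + 4/5z)/(1 − 1/5z).

Boundary: |R(x)|=1, x<0.
x=-0.62: |R|=0.4484
R=−1: 1+4/5x = −1+1/5x ⇒ -3/5x=2 ⇒ x=2/(-3/5)=-3.3333
Confirm numerically:
  x=-3.168: |R|=0.93928 <1
  x=-2.260: |R|=0.55647 <1
  x=-1.503: |R|=0.15562 <1
  x=-3.542: |R|=1.07328 >1
  x=-3.439: |R|=1.03756 >1
Stable set (-3.3333, 0).

(-3.3333,0); λ=-9 ⇒ h* = (10/3)/9 = 0.3704.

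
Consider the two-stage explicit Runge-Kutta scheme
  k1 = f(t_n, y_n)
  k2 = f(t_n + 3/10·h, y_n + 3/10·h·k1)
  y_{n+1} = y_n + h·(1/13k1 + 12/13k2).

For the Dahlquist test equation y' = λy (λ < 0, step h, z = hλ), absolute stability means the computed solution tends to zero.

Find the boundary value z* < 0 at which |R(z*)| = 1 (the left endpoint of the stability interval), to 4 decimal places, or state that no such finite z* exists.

With y'=λy (z=hλ):
  k1=λy_n ⇒ h·k1=z·y_n;  k2=λ(1+3/10z)y_n ⇒ h·k2=z(1+3/10z)y_n
  y_{n+1}/y_n = 1 + 1/13z + 12/13z(1+3/10z) = 1 + z + 18/65z²
  ⇒ R(z) = 1 + z + 18/65z².

Need |R(x)|<1, x<0.
x=-1: |R|=0.2769
R=1: x+18/65x²=0 ⇒ x=−65/18=-3.6111; min R=1−1/(4·18/65)=0.0972>−1
Confirm numerically:
  x=-3.406: |R|=0.80654 <1
  x=-2.843: |R|=0.39527 <1
  x=-2.733: |R|=0.33542 <1
  x=-4.192: |R|=1.67433 >1
  x=-4.110: |R|=1.56781 >1
  x=-3.853: |R|=1.25809 >1
Interval (-3.6111, 0).

z* = -3.6111.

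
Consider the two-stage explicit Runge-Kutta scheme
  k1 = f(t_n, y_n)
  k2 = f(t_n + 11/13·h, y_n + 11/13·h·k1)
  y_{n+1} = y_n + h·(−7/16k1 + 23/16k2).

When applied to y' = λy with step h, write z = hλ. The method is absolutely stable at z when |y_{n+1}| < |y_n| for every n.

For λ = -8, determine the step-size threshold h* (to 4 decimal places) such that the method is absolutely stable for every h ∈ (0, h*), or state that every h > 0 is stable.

(-0.8221,0); λ=-8 ⇒ h* = (208/253)/8 = 0.1028.

Test eqn y'=λy, z=hλ:
  k1=λy_n ⇒ h·k1=z·y_n;  k2=λ(1+11/13z)y_n ⇒ h·k2=z(1+11/13z)y_n
  y_{n+1}/y_n = 1 − 7/16z + 23/16z(1+11/13z) = 1 + z + 253/208z²
  R(z) = 1 + z + 253/208z².

Need |R(x)|<1, x<0.
x=-0.8: |R|=0.9785
R=1: x+253/208x²=0 ⇒ x=−208/253=-0.8221; min R=1−1/(4·253/208)=0.7945>−1
Confirm numerically:
  x=-0.533: |R|=0.81255 <1
  x=-0.443: |R|=0.79571 <1
  x=-0.432: |R|=0.79500 <1
  x=-0.425: |R|=0.79470 <1
  x=-1.203: |R|=1.55731 >1
  x=-1.116: |R|=1.39891 >1
Interval (-0.8221, 0).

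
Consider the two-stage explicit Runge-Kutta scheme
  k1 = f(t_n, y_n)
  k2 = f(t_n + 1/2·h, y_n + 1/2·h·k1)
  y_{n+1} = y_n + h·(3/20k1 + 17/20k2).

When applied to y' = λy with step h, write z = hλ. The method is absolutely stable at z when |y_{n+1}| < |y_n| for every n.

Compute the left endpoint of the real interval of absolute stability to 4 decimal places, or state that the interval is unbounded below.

z* = -2.3529.

On y'=λy, z=hλ:
  k1=λy_n ⇒ h·k1=z·y_n;  k2=λ(1+1/2z)y_n ⇒ h·k2=z(1+1/2z)y_n
  y_{n+1}/y_n = 1 + 3/20z + 17/20z(1+1/2z) = 1 + z + 17/40z²
  R(z) = 1 + z + 17/40z².

Boundary: |R(x)|=1, x<0.
x=-1.48: |R|=0.4509
R=1: x+17/40x²=0 ⇒ x=−40/17=-2.3529; min R=1−1/(4·17/40)=0.4118>−1
Confirm numerically:
  x=-1.691: |R|=0.52428 <1
  x=-1.528: |R|=0.46428 <1
  x=-1.408: |R|=0.43455 <1
  x=-0.993: |R|=0.42607 <1
  x=-2.923: |R|=1.70817 >1
  x=-2.713: |R|=1.41516 >1
  x=-2.681: |R|=1.37380 >1
Interval (-2.3529, 0).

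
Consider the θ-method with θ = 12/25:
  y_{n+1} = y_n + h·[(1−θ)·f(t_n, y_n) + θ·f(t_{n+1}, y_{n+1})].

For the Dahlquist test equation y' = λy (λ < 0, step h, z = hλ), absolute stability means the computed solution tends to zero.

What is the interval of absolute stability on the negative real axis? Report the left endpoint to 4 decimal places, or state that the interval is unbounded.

With y'=λy (z=hλ):
  y_{n+1} = y_n + z·[13/25·y_n + 12/25·y_{n+1}] ⇒ (1 − 12/25z)y_{n+1} = (1 + 13/25z)y_n
  ⇒ R(z) = (1 + 13/25z)/(1 − 12/25z).

Need |R(x)|<1, x<0.
x=-0.6: |R|=0.5342
R=−1: 1+13/25x = −1+12/25x ⇒ -1/25x=2 ⇒ x=2/(-1/25)=-50.0000
Confirm numerically:
  x=-49.795: |R|=0.99967 <1
  x=-22.899: |R|=0.90960 <1
  x=-20.729: |R|=0.89307 <1
  x=-50.530: |R|=1.00084 >1
  x=-50.223: |R|=1.00036 >1
  x=-50.095: |R|=1.00015 >1
Interval (-50.0000, 0).

z∈(-50.0000,0).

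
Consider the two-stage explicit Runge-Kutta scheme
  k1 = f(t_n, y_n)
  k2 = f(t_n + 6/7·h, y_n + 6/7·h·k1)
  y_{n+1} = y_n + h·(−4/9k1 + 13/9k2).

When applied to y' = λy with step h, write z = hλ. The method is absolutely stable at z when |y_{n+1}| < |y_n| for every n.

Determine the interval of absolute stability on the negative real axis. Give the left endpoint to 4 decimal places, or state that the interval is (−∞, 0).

(-0.8077, 0).

Test eqn y'=λy, z=hλ:
  k1=λy_n ⇒ h·k1=z·y_n;  k2=λ(1+6/7z)y_n ⇒ h·k2=z(1+6/7z)y_n
  y_{n+1}/y_n = 1 − 4/9z + 13/9z(1+6/7z) = 1 + z + 26/21z²
  ⇒ R(z) = 1 + z + 26/21z².

Need |R(x)|<1, x<0.
x=-1.21: |R|=1.6027
R=1: x+26/21x²=0 ⇒ x=−21/26=-0.8077; min R=1−1/(4·26/21)=0.7981>−1
Confirm numerically:
  x=-0.770: |R|=0.96407 <1
  x=-0.646: |R|=0.87068 <1
  x=-0.623: |R|=0.85754 <1
  x=-1.376: |R|=1.96818 >1
  x=-1.314: |R|=1.82369 >1
Stable set (-0.8077, 0).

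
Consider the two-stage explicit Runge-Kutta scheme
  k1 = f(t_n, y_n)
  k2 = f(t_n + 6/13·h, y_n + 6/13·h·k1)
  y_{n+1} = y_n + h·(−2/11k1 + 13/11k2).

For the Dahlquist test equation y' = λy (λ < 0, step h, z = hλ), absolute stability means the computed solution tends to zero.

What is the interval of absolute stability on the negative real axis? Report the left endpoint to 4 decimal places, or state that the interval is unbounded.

On y'=λy, z=hλ:
  k1=λy_n ⇒ h·k1=z·y_n;  k2=λ(1+6/13z)y_n ⇒ h·k2=z(1+6/13z)y_n
  y_{n+1}/y_n = 1 − 2/11z + 13/11z(1+6/13z) = 1 + z + 6/11z²
  R(z) = 1 + z + 6/11z².

Find x<0 with |R(x)|<1.
x=-1.67: |R|=0.8512
R=1: x+6/11x²=0 ⇒ x=−11/6=-1.8333; min R=1−1/(4·6/11)=0.5417>−1
Confirm numerically:
  x=-1.723: |R|=0.89631 <1
  x=-1.659: |R|=0.84224 <1
  x=-1.359: |R|=0.64839 <1
  x=-0.946: |R|=0.54214 <1
  x=-2.221: |R|=1.46964 >1
  x=-2.146: |R|=1.36599 >1
Stable set (-1.8333, 0).

z∈(-1.8333,0).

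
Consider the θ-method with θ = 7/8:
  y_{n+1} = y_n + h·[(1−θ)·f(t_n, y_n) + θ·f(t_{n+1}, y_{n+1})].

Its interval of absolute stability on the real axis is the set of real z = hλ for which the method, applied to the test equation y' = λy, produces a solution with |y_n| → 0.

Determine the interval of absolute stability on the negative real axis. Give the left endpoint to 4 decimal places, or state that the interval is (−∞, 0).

(−∞, 0) — no finite endpoint.

Test eqn y'=λy, z=hλ:
  y_{n+1} = y_n + z·[1/8·y_n + 7/8·y_{n+1}] ⇒ (1 − 7/8z)y_{n+1} = (1 + 1/8z)y_n
  ⇒ R(z) = (1 + 1/8z)/(1 − 7/8z).

Boundary: |R(x)|=1, x<0.
x=-0.37: |R|=0.7205
x=-2: |R|=0.2727
x=-10: |R|=0.0256
x=-100: |R|=0.1299
θ=7/8≥1/2 ⇒ |1+1/8x|<|1−7/8x| ∀x<0 ⇒ stable on all of ℝ⁻.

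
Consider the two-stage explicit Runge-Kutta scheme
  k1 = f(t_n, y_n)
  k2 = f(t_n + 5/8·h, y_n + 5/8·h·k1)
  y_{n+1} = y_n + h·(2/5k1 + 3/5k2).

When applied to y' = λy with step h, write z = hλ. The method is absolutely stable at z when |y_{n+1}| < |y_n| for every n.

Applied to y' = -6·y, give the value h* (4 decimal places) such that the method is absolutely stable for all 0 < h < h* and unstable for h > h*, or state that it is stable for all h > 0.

Set f=λy, z=hλ:
  k1=λy_n ⇒ h·k1=z·y_n;  k2=λ(1+5/8z)y_n ⇒ h·k2=z(1+5/8z)y_n
  y_{n+1}/y_n = 1 + 2/5z + 3/5z(1+5/8z) = 1 + z + 3/8z²
  so R(z) = 1 + z + 3/8z².

Find x<0 with |R(x)|<1.
x=-0.34: |R|=0.7033
R=1: x+3/8x²=0 ⇒ x=−8/3=-2.6667; min R=1−1/(4·3/8)=0.3333>−1
Confirm numerically:
  x=-2.065: |R|=0.53408 <1
  x=-1.638: |R|=0.36814 <1
  x=-1.407: |R|=0.33537 <1
  x=-1.200: |R|=0.34000 <1
  x=-3.204: |R|=1.64561 >1
  x=-2.930: |R|=1.28934 >1
So |R|<1 on (-2.6667, 0).

(-2.6667,0); λ=-6 ⇒ h* = (8/3)/6 = 0.4444.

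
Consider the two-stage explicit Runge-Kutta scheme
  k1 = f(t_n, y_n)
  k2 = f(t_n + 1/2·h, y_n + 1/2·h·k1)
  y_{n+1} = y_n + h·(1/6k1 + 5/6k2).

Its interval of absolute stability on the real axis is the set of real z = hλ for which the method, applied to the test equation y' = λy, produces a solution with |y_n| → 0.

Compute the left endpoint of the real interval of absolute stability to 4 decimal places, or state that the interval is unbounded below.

Test eqn y'=λy, z=hλ:
  k1=λy_n ⇒ h·k1=z·y_n;  k2=λ(1+1/2z)y_n ⇒ h·k2=z(1+1/2z)y_n
  y_{n+1}/y_n = 1 + 1/6z + 5/6z(1+1/2z) = 1 + z + 5/12z²
  ⇒ R(z) = 1 + z + 5/12z².

Solve |R(x)|<1 on ℝ⁻.
x=-0.57: |R|=0.5654
R=1: x+5/12x²=0 ⇒ x=−12/5=-2.4000; min R=1−1/(4·5/12)=0.4000>−1
Confirm numerically:
  x=-1.953: |R|=0.63625 <1
  x=-1.770: |R|=0.53538 <1
  x=-1.099: |R|=0.40425 <1
  x=-0.978: |R|=0.42053 <1
  x=-2.605: |R|=1.22251 >1
  x=-2.438: |R|=1.03860 >1
Interval (-2.4000, 0).

z* = -2.4000.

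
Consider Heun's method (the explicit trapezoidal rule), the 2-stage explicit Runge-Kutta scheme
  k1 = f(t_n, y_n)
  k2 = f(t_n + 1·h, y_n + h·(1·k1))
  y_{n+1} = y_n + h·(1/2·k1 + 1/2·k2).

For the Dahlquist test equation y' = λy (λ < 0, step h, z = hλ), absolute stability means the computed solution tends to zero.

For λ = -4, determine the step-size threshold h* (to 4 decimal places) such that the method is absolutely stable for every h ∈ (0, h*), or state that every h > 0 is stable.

(-2.0000,0); λ=-4 ⇒ h* = 0.5000.

On y'=λy, z=hλ:
  order 2, 2-stage ⇒ R(z)=1+z+z^2/2
  (e.g. R(-0.45)=0.65125, |R|=0.65125)

Solve |R(x)|<1 on ℝ⁻.
x=-0.45: |R|=0.6512
|R(-2.21)|=1.2320 |R(-1.82)|=0.8362 |R(-1.68)|=0.7312
Bisect:
  x_lo=-2.8095 |R|=2.1372  x_hi=-0.1905 |R|=0.8276
  mid=-1.50004 |R|=0.62502 →hi
  mid=-2.15479 |R|=1.16677 →lo
  mid=-1.82741 |R|=0.84231 →hi
  mid=-1.99110 |R|=0.99114 →hi
  mid=-2.07294 |R|=1.07560 →lo
  mid=-2.03202 |R|=1.03253 →lo
  mid=-2.01156 |R|=1.01163 →lo
  mid=-2.00133 |R|=1.00133 →lo
  mid=-1.99622 |R|=0.99622 →hi
  ...
  [-2.00005,-1.99989] ⇒ x*=-2.0000
Stable set (-2.0000, 0).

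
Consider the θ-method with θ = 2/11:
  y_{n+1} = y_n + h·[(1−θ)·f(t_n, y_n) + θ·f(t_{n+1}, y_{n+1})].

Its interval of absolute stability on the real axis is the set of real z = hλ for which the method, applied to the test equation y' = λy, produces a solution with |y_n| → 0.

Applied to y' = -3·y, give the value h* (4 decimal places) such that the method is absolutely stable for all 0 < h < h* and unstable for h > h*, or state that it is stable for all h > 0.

On y'=λy, z=hλ:
  y_{n+1} = y_n + z·[9/11·y_n + 2/11·y_{n+1}] ⇒ (1 − 2/11z)y_{n+1} = (1 + 9/11z)y_n
  ⇒ R(z) = (1 + 9/11z)/(1 − 2/11z).

Boundary: |R(x)|=1, x<0.
x=-1.28: |R|=0.0383
R=−1: 1+9/11x = −1+2/11x ⇒ -7/11x=2 ⇒ x=2/(-7/11)=-3.1429
Confirm numerically:
  x=-1.760: |R|=0.33333 <1
  x=-1.732: |R|=0.31720 <1
  x=-1.715: |R|=0.30735 <1
  x=-1.431: |R|=0.13555 <1
  x=-3.634: |R|=1.18820 >1
  x=-3.358: |R|=1.08501 >1
Interval (-3.1429, 0).

(-3.1429,0); λ=-3 ⇒ h* = (22/7)/3 = 1.0476.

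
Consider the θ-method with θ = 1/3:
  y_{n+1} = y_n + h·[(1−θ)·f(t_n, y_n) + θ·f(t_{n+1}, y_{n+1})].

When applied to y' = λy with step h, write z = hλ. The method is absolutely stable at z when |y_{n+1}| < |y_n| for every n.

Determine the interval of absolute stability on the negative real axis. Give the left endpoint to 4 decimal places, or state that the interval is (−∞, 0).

z∈(-6.0000,0).

On y'=λy, z=hλ:
  y_{n+1} = y_n + z·[2/3·y_n + 1/3·y_{n+1}] ⇒ (1 − 1/3z)y_{n+1} = (1 + 2/3z)y_n
  Hence R(z) = (1 + 2/3z)/(1 − 1/3z).

Need |R(x)|<1, x<0.
x=-0.51: |R|=0.5641
R=−1: 1+2/3x = −1+1/3x ⇒ -1/3x=2 ⇒ x=2/(-1/3)=-6.0000
Confirm numerically:
  x=-4.744: |R|=0.83781 <1
  x=-3.091: |R|=0.52241 <1
  x=-2.761: |R|=0.43777 <1
  x=-2.445: |R|=0.34711 <1
  x=-6.515: |R|=1.05413 >1
  x=-6.416: |R|=1.04418 >1
So |R|<1 on (-6.0000, 0).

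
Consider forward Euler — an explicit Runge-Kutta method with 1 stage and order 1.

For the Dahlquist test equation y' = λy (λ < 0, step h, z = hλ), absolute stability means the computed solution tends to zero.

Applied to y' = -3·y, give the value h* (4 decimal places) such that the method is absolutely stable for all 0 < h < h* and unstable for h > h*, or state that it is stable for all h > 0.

With y'=λy (z=hλ):
  order 1, 1-stage ⇒ R(z)=1+z
  (e.g. R(-1.8)=-0.80000, |R|=0.80000)

Solve |R(x)|<1 on ℝ⁻.
x=-1.8: |R|=0.8000
|R(-1.69)|=0.6900 |R(-1.37)|=0.3700 |R(-1.18)|=0.1800
Bisect:
  x_lo=-2.5741 |R|=1.5741  x_hi=-0.0730 |R|=0.9270
  mid=-1.32357 |R|=0.32357 →hi
  mid=-1.94884 |R|=0.94884 →hi
  mid=-2.26148 |R|=1.26148 →lo
  mid=-2.10516 |R|=1.10516 →lo
  mid=-2.02700 |R|=1.02700 →lo
  mid=-1.98792 |R|=0.98792 →hi
  mid=-2.00746 |R|=1.00746 →lo
  ...
  [-2.00013,-1.99998] ⇒ x*=-2.0000
Interval (-2.0000, 0).

(-2.0000,0); λ=-3 ⇒ h* = 0.6667.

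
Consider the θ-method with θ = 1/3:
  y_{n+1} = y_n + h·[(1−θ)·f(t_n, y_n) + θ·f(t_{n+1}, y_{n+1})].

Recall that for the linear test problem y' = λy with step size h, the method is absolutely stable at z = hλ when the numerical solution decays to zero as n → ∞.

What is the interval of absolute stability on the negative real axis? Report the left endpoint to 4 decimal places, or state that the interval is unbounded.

Test eqn y'=λy, z=hλ:
  y_{n+1} = y_n + z·[2/3·y_n + 1/3·y_{n+1}] ⇒ (1 − 1/3z)y_{n+1} = (1 + 2/3z)y_n
  R(z) = (1 + 2/3z)/(1 − 1/3z).

Boundary: |R(x)|=1, x<0.
x=-1.43: |R|=0.0316
R=−1: 1+2/3x = −1+1/3x ⇒ -1/3x=2 ⇒ x=2/(-1/3)=-6.0000
Confirm numerically:
  x=-5.495: |R|=0.94055 <1
  x=-5.383: |R|=0.92640 <1
  x=-4.883: |R|=0.85830 <1
  x=-2.465: |R|=0.35316 <1
  x=-6.420: |R|=1.04459 >1
  x=-6.209: |R|=1.02270 >1
  x=-6.063: |R|=1.00695 >1
Interval (-6.0000, 0).

z∈(-6.0000,0).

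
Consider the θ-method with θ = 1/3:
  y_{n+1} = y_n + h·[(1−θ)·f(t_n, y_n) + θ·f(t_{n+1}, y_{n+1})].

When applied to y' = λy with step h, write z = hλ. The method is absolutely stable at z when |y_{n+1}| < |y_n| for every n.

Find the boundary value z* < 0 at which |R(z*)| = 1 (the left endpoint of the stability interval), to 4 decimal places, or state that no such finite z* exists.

left endpoint -6.0000.

With y'=λy (z=hλ):
  y_{n+1} = y_n + z·[2/3·y_n + 1/3·y_{n+1}] ⇒ (1 − 1/3z)y_{n+1} = (1 + 2/3z)y_n
  R(z) = (1 + 2/3z)/(1 − 1/3z).

Find x<0 with |R(x)|<1.
x=-1.53: |R|=0.0132
R=−1: 1+2/3x = −1+1/3x ⇒ -1/3x=2 ⇒ x=2/(-1/3)=-6.0000
Confirm numerically:
  x=-5.940: |R|=0.99329 <1
  x=-3.192: |R|=0.54651 <1
  x=-2.956: |R|=0.48892 <1
  x=-2.527: |R|=0.37163 <1
  x=-6.427: |R|=1.04530 >1
  x=-6.206: |R|=1.02238 >1
  x=-6.078: |R|=1.00859 >1
Interval (-6.0000, 0).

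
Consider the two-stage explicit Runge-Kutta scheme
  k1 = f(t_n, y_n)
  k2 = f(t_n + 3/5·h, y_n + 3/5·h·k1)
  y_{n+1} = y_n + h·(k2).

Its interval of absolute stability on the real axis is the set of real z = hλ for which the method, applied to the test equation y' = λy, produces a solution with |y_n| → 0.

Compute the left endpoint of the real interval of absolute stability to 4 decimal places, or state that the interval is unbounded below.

z* = -1.6667.

Test eqn y'=λy, z=hλ:
  k1=λy_n ⇒ h·k1=z·y_n;  k2=λ(1+3/5z)y_n ⇒ h·k2=z(1+3/5z)y_n
  y_{n+1}/y_n = 1 + z(1+3/5z) = 1 + z + 3/5z²
  R(z) = 1 + z + 3/5z².

Need |R(x)|<1, x<0.
x=-0.88: |R|=0.5846
R=1: x+3/5x²=0 ⇒ x=−5/3=-1.6667; min R=1−1/(4·3/5)=0.5833>−1
Confirm numerically:
  x=-1.358: |R|=0.74850 <1
  x=-1.187: |R|=0.65838 <1
  x=-0.886: |R|=0.58500 <1
  x=-0.767: |R|=0.58597 <1
  x=-1.988: |R|=1.38329 >1
  x=-1.838: |R|=1.18895 >1
  x=-1.832: |R|=1.18173 >1
Interval (-1.6667, 0).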